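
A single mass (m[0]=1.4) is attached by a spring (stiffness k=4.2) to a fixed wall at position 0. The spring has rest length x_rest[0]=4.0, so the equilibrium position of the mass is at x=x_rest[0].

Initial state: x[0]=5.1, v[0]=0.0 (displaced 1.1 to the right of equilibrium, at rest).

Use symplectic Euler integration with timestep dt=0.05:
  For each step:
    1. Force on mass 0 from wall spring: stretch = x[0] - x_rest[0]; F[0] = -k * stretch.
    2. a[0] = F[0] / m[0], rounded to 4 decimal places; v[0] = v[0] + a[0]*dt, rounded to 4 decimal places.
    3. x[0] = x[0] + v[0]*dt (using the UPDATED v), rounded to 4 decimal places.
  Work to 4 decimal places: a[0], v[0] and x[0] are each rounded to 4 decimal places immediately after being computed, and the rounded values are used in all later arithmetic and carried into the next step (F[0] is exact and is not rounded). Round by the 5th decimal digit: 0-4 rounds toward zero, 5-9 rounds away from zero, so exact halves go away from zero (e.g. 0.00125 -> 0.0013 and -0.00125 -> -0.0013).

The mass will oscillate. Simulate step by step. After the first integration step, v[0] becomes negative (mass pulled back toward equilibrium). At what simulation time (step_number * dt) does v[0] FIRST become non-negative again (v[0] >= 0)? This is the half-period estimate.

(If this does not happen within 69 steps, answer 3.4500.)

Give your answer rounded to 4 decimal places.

Step 0: x=[5.1000] v=[0.0000]
Step 1: x=[5.0918] v=[-0.1650]
Step 2: x=[5.0754] v=[-0.3288]
Step 3: x=[5.0509] v=[-0.4901]
Step 4: x=[5.0185] v=[-0.6477]
Step 5: x=[4.9785] v=[-0.8005]
Step 6: x=[4.9311] v=[-0.9473]
Step 7: x=[4.8768] v=[-1.0870]
Step 8: x=[4.8159] v=[-1.2185]
Step 9: x=[4.7489] v=[-1.3409]
Step 10: x=[4.6762] v=[-1.4532]
Step 11: x=[4.5985] v=[-1.5546]
Step 12: x=[4.5163] v=[-1.6444]
Step 13: x=[4.4302] v=[-1.7218]
Step 14: x=[4.3409] v=[-1.7863]
Step 15: x=[4.2490] v=[-1.8374]
Step 16: x=[4.1553] v=[-1.8748]
Step 17: x=[4.0604] v=[-1.8981]
Step 18: x=[3.9650] v=[-1.9072]
Step 19: x=[3.8699] v=[-1.9020]
Step 20: x=[3.7758] v=[-1.8825]
Step 21: x=[3.6834] v=[-1.8489]
Step 22: x=[3.5933] v=[-1.8014]
Step 23: x=[3.5063] v=[-1.7404]
Step 24: x=[3.4230] v=[-1.6663]
Step 25: x=[3.3440] v=[-1.5798]
Step 26: x=[3.2699] v=[-1.4814]
Step 27: x=[3.2013] v=[-1.3719]
Step 28: x=[3.1387] v=[-1.2521]
Step 29: x=[3.0826] v=[-1.1229]
Step 30: x=[3.0333] v=[-0.9853]
Step 31: x=[2.9913] v=[-0.8403]
Step 32: x=[2.9569] v=[-0.6890]
Step 33: x=[2.9303] v=[-0.5325]
Step 34: x=[2.9117] v=[-0.3720]
Step 35: x=[2.9013] v=[-0.2088]
Step 36: x=[2.8991] v=[-0.0440]
Step 37: x=[2.9052] v=[0.1211]
First v>=0 after going negative at step 37, time=1.8500

Answer: 1.8500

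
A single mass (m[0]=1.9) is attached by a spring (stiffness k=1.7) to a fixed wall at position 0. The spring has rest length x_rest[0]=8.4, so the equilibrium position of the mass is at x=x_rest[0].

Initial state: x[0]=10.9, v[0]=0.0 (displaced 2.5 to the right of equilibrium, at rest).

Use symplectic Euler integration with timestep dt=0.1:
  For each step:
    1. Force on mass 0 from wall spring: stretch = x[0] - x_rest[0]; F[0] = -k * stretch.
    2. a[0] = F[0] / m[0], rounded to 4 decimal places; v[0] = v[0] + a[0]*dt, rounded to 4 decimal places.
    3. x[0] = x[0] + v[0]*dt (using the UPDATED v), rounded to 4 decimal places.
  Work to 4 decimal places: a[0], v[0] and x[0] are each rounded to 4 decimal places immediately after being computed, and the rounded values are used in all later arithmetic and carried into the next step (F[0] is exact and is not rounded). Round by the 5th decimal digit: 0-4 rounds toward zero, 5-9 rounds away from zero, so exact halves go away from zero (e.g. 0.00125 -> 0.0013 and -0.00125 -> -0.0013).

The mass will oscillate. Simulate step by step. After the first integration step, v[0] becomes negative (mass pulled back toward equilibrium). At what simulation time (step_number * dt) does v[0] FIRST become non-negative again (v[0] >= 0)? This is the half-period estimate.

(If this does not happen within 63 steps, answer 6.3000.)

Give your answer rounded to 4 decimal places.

Step 0: x=[10.9000] v=[0.0000]
Step 1: x=[10.8776] v=[-0.2237]
Step 2: x=[10.8331] v=[-0.4454]
Step 3: x=[10.7668] v=[-0.6631]
Step 4: x=[10.6793] v=[-0.8749]
Step 5: x=[10.5714] v=[-1.0788]
Step 6: x=[10.4441] v=[-1.2731]
Step 7: x=[10.2985] v=[-1.4560]
Step 8: x=[10.1359] v=[-1.6259]
Step 9: x=[9.9578] v=[-1.7812]
Step 10: x=[9.7657] v=[-1.9206]
Step 11: x=[9.5614] v=[-2.0428]
Step 12: x=[9.3467] v=[-2.1467]
Step 13: x=[9.1236] v=[-2.2314]
Step 14: x=[8.8940] v=[-2.2961]
Step 15: x=[8.6600] v=[-2.3403]
Step 16: x=[8.4236] v=[-2.3636]
Step 17: x=[8.1870] v=[-2.3657]
Step 18: x=[7.9523] v=[-2.3466]
Step 19: x=[7.7217] v=[-2.3065]
Step 20: x=[7.4971] v=[-2.2458]
Step 21: x=[7.2806] v=[-2.1650]
Step 22: x=[7.0741] v=[-2.0648]
Step 23: x=[6.8795] v=[-1.9462]
Step 24: x=[6.6985] v=[-1.8102]
Step 25: x=[6.5327] v=[-1.6580]
Step 26: x=[6.3836] v=[-1.4909]
Step 27: x=[6.2526] v=[-1.3105]
Step 28: x=[6.1408] v=[-1.1184]
Step 29: x=[6.0492] v=[-0.9163]
Step 30: x=[5.9786] v=[-0.7060]
Step 31: x=[5.9297] v=[-0.4894]
Step 32: x=[5.9029] v=[-0.2684]
Step 33: x=[5.8984] v=[-0.0450]
Step 34: x=[5.9163] v=[0.1788]
First v>=0 after going negative at step 34, time=3.4000

Answer: 3.4000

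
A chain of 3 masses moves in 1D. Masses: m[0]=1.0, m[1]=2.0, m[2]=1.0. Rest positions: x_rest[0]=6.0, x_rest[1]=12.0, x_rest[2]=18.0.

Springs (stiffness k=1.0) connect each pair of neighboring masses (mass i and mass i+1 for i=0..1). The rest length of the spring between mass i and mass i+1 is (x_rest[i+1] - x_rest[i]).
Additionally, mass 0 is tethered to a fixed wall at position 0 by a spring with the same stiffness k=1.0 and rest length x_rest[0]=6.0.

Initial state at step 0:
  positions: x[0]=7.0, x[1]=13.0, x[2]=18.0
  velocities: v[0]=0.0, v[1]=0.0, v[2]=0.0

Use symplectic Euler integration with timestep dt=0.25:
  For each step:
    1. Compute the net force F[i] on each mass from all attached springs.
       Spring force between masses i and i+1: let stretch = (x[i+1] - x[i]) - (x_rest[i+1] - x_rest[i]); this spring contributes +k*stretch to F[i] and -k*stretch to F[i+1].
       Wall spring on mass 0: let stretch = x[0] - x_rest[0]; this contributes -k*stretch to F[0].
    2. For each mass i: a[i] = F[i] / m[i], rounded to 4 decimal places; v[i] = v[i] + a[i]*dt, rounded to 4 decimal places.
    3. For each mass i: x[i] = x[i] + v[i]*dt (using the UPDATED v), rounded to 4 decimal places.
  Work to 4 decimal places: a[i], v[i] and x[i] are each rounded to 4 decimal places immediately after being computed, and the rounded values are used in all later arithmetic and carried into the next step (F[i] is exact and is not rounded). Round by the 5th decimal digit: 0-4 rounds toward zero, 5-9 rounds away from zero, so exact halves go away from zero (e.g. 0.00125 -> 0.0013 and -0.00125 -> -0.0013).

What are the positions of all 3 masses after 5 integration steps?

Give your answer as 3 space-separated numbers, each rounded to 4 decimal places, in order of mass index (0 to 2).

Step 0: x=[7.0000 13.0000 18.0000] v=[0.0000 0.0000 0.0000]
Step 1: x=[6.9375 12.9688 18.0625] v=[-0.2500 -0.1250 0.2500]
Step 2: x=[6.8184 12.9083 18.1817] v=[-0.4766 -0.2422 0.4766]
Step 3: x=[6.6537 12.8222 18.3463] v=[-0.6587 -0.3443 0.6583]
Step 4: x=[6.4587 12.7160 18.5406] v=[-0.7800 -0.4249 0.7773]
Step 5: x=[6.2511 12.5963 18.7459] v=[-0.8304 -0.4790 0.8212]

Answer: 6.2511 12.5963 18.7459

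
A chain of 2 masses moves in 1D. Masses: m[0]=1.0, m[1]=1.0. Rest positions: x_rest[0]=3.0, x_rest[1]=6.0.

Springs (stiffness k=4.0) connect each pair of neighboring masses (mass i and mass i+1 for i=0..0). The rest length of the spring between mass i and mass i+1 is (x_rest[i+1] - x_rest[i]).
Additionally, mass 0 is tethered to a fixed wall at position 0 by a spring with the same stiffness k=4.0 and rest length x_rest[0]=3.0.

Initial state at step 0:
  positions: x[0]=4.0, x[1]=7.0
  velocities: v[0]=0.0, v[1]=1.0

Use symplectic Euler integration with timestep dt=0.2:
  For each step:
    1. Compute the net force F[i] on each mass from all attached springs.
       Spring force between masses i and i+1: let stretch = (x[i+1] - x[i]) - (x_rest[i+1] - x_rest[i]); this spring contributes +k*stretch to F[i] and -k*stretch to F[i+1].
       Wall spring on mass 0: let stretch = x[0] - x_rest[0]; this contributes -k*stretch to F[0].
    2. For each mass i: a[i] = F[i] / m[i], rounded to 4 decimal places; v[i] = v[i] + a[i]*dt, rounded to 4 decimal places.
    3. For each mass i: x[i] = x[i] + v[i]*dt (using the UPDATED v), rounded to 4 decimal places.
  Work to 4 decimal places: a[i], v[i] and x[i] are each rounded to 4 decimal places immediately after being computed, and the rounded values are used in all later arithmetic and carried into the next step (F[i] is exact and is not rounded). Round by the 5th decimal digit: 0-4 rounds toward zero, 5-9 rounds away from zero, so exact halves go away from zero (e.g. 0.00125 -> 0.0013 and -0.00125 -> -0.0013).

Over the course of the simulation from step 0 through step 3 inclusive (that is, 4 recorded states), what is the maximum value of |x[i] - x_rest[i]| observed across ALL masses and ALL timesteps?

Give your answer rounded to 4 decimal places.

Answer: 1.3665

Derivation:
Step 0: x=[4.0000 7.0000] v=[0.0000 1.0000]
Step 1: x=[3.8400 7.2000] v=[-0.8000 1.0000]
Step 2: x=[3.6032 7.3424] v=[-1.1840 0.7120]
Step 3: x=[3.3882 7.3665] v=[-1.0752 0.1206]
Max displacement = 1.3665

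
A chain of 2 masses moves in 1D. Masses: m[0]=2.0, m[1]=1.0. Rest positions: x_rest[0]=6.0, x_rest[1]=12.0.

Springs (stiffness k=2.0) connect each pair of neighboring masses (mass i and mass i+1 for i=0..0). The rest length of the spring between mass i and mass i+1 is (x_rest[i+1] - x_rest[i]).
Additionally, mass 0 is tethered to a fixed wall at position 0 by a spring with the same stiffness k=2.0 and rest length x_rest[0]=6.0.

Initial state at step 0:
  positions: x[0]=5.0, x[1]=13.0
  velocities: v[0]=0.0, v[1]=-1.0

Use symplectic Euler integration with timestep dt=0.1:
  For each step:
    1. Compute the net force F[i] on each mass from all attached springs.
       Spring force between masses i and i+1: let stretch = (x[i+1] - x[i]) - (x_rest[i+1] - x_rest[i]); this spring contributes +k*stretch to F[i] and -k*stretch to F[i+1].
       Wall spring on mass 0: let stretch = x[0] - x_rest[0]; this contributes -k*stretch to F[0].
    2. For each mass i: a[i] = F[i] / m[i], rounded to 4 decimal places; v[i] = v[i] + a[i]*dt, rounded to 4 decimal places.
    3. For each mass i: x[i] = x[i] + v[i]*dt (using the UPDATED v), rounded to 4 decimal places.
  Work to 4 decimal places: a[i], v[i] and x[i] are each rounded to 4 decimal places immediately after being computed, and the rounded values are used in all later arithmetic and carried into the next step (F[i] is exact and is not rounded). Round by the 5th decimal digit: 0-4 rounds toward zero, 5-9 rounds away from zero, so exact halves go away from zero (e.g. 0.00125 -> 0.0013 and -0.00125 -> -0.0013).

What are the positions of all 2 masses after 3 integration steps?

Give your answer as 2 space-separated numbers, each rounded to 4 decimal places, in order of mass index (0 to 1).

Step 0: x=[5.0000 13.0000] v=[0.0000 -1.0000]
Step 1: x=[5.0300 12.8600] v=[0.3000 -1.4000]
Step 2: x=[5.0880 12.6834] v=[0.5800 -1.7660]
Step 3: x=[5.1711 12.4749] v=[0.8307 -2.0851]

Answer: 5.1711 12.4749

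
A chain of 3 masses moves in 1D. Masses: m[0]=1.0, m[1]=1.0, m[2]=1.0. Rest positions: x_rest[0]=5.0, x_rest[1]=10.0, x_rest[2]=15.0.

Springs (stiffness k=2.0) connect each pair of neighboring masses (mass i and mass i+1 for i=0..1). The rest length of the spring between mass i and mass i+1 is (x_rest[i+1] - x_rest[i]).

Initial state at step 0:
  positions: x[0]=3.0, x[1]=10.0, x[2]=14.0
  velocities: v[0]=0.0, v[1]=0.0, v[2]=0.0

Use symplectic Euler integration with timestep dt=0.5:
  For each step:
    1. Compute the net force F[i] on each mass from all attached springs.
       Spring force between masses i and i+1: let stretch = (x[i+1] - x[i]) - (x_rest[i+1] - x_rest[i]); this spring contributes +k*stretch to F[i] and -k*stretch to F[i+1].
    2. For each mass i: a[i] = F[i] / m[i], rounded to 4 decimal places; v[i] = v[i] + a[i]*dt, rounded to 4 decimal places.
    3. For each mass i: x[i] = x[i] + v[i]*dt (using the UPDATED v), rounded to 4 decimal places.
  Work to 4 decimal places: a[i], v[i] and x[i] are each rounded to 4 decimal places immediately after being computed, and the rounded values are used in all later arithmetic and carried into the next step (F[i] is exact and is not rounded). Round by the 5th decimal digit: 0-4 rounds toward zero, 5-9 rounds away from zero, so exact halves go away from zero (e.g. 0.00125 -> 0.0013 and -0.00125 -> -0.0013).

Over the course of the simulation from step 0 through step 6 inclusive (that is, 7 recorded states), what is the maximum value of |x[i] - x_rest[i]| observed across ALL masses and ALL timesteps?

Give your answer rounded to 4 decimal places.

Step 0: x=[3.0000 10.0000 14.0000] v=[0.0000 0.0000 0.0000]
Step 1: x=[4.0000 8.5000 14.5000] v=[2.0000 -3.0000 1.0000]
Step 2: x=[4.7500 7.7500 14.5000] v=[1.5000 -1.5000 0.0000]
Step 3: x=[4.5000 8.8750 13.6250] v=[-0.5000 2.2500 -1.7500]
Step 4: x=[3.9375 10.1875 12.8750] v=[-1.1250 2.6250 -1.5000]
Step 5: x=[4.0000 9.7188 13.2813] v=[0.1250 -0.9375 0.8125]
Step 6: x=[4.4219 8.1719 14.4063] v=[0.8438 -3.0938 2.2500]
Max displacement = 2.2500

Answer: 2.2500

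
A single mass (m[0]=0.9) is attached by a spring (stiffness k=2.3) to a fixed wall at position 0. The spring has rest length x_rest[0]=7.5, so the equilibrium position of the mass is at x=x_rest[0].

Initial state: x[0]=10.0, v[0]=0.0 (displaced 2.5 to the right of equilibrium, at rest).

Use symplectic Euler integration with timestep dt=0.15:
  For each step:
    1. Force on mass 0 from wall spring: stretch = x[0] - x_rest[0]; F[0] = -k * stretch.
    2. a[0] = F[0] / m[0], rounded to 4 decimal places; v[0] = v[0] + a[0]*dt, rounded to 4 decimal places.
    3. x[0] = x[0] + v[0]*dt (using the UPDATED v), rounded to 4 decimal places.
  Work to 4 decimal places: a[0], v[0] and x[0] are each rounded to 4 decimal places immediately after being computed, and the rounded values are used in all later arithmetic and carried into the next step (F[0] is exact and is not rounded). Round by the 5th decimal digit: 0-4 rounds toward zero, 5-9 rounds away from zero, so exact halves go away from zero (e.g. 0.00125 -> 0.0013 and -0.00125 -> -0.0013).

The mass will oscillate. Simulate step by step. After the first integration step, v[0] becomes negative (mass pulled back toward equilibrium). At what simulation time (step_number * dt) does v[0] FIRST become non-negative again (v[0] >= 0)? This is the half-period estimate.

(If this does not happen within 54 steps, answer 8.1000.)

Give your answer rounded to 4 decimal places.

Answer: 2.1000

Derivation:
Step 0: x=[10.0000] v=[0.0000]
Step 1: x=[9.8563] v=[-0.9583]
Step 2: x=[9.5771] v=[-1.8616]
Step 3: x=[9.1784] v=[-2.6578]
Step 4: x=[8.6832] v=[-3.3012]
Step 5: x=[8.1200] v=[-3.7548]
Step 6: x=[7.5211] v=[-3.9925]
Step 7: x=[6.9210] v=[-4.0006]
Step 8: x=[6.3542] v=[-3.7786]
Step 9: x=[5.8533] v=[-3.3394]
Step 10: x=[5.4471] v=[-2.7082]
Step 11: x=[5.1589] v=[-1.9213]
Step 12: x=[5.0053] v=[-1.0239]
Step 13: x=[4.9952] v=[-0.0676]
Step 14: x=[5.1291] v=[0.8926]
First v>=0 after going negative at step 14, time=2.1000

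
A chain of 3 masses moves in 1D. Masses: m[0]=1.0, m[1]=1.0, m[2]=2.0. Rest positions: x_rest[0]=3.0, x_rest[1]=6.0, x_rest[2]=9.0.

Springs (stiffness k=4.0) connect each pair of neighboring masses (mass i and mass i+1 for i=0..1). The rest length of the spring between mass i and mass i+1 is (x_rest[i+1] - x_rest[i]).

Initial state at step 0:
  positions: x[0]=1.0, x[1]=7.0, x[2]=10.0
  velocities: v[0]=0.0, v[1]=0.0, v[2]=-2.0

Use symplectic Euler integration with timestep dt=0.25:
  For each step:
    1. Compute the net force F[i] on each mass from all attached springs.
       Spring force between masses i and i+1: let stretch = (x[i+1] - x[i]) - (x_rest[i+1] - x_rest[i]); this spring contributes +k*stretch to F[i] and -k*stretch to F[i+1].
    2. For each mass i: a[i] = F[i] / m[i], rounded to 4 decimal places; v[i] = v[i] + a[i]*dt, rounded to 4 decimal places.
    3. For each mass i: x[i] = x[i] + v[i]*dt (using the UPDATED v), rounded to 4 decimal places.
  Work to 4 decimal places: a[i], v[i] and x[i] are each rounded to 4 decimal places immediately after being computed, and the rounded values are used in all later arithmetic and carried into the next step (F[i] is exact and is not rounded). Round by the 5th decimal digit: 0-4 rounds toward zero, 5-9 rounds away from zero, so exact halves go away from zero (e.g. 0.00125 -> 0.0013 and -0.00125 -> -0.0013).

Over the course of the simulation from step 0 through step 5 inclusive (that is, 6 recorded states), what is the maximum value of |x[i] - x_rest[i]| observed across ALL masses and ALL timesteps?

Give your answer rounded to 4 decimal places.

Answer: 2.1314

Derivation:
Step 0: x=[1.0000 7.0000 10.0000] v=[0.0000 0.0000 -2.0000]
Step 1: x=[1.7500 6.2500 9.5000] v=[3.0000 -3.0000 -2.0000]
Step 2: x=[2.8750 5.1875 8.9688] v=[4.5000 -4.2500 -2.1250]
Step 3: x=[3.8281 4.4922 8.3399] v=[3.8125 -2.7812 -2.5157]
Step 4: x=[4.1973 4.5928 7.6050] v=[1.4766 0.4024 -2.9396]
Step 5: x=[3.9153 5.3476 6.8686] v=[-1.1279 3.0191 -2.9457]
Max displacement = 2.1314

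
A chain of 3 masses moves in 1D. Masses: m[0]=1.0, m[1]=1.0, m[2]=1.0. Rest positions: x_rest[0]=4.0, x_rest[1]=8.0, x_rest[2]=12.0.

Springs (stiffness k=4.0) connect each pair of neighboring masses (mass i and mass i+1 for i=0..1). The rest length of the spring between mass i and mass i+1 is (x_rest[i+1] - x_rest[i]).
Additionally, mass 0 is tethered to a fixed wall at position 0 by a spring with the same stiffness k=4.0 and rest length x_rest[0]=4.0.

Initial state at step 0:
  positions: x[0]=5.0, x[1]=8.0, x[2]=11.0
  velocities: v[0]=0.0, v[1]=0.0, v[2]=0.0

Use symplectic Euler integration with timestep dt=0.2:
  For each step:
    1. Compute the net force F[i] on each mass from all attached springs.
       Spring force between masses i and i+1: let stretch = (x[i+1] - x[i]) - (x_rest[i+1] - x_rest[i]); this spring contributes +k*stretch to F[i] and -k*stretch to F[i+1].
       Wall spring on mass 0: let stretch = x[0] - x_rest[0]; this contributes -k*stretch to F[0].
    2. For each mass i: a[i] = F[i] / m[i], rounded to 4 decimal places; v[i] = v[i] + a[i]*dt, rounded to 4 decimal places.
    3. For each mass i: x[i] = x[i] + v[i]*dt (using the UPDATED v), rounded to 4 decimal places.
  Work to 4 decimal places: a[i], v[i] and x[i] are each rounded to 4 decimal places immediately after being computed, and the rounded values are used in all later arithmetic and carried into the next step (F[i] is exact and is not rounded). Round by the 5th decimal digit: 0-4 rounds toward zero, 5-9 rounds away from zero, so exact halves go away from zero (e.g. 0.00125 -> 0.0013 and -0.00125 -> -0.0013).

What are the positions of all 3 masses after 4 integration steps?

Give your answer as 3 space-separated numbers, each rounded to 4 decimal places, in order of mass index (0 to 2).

Answer: 3.0930 7.7469 12.2193

Derivation:
Step 0: x=[5.0000 8.0000 11.0000] v=[0.0000 0.0000 0.0000]
Step 1: x=[4.6800 8.0000 11.1600] v=[-1.6000 0.0000 0.8000]
Step 2: x=[4.1424 7.9744 11.4544] v=[-2.6880 -0.1280 1.4720]
Step 3: x=[3.5551 7.8925 11.8320] v=[-2.9363 -0.4096 1.8880]
Step 4: x=[3.0930 7.7469 12.2193] v=[-2.3105 -0.7279 1.9364]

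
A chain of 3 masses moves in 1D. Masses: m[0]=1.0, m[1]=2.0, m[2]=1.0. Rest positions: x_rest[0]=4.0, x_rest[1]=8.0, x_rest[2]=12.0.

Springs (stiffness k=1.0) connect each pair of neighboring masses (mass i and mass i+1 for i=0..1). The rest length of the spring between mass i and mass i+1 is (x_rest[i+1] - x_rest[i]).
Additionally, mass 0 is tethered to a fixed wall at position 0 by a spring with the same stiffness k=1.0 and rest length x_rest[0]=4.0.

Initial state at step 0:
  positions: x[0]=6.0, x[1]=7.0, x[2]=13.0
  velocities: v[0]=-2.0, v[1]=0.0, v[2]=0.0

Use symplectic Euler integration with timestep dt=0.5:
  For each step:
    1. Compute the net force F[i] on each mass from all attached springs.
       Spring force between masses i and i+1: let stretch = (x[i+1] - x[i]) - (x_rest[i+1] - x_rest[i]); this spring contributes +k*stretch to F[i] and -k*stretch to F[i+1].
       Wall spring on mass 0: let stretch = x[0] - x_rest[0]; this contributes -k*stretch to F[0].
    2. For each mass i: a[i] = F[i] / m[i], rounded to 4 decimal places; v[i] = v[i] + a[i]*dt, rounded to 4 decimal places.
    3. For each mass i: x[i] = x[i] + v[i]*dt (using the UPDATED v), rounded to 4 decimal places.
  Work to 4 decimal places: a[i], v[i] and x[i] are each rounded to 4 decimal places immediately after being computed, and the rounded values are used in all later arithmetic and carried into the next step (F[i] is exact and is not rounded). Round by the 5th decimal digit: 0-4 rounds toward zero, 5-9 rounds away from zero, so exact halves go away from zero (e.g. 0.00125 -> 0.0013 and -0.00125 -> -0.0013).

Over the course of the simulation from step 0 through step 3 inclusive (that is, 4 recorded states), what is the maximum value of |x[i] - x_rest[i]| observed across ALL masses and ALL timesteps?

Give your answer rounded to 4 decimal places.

Step 0: x=[6.0000 7.0000 13.0000] v=[-2.0000 0.0000 0.0000]
Step 1: x=[3.7500 7.6250 12.5000] v=[-4.5000 1.2500 -1.0000]
Step 2: x=[1.5313 8.3750 11.7813] v=[-4.4375 1.5000 -1.4375]
Step 3: x=[0.6407 8.6954 11.2110] v=[-1.7813 0.6407 -1.1407]
Max displacement = 3.3593

Answer: 3.3593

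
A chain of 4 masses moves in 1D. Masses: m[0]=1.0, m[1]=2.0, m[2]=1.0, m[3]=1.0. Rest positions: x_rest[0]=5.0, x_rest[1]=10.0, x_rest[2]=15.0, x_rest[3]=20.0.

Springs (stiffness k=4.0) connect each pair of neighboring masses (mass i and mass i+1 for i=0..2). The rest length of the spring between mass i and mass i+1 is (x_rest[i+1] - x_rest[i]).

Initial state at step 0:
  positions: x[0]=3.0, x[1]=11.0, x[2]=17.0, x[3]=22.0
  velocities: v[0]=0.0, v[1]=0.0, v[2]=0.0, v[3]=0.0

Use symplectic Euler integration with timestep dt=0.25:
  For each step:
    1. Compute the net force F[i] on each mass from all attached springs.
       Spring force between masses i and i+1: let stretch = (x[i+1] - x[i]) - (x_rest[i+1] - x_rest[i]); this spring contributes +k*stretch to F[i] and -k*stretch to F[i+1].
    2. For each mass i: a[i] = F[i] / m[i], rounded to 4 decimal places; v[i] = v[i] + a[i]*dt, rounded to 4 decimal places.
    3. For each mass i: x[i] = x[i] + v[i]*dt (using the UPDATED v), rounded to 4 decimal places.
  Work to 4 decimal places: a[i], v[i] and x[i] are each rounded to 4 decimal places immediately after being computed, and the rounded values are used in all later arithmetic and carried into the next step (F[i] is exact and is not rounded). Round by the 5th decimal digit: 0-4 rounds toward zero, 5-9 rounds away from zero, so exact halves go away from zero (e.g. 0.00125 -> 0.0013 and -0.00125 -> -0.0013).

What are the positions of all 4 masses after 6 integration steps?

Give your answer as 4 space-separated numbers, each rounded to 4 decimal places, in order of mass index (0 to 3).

Step 0: x=[3.0000 11.0000 17.0000 22.0000] v=[0.0000 0.0000 0.0000 0.0000]
Step 1: x=[3.7500 10.7500 16.7500 22.0000] v=[3.0000 -1.0000 -1.0000 0.0000]
Step 2: x=[5.0000 10.3750 16.3125 21.9375] v=[5.0000 -1.5000 -1.7500 -0.2500]
Step 3: x=[6.3438 10.0703 15.7969 21.7188] v=[5.3750 -1.2188 -2.0625 -0.8750]
Step 4: x=[7.3692 10.0156 15.3301 21.2696] v=[4.1015 -0.2188 -1.8672 -1.7969]
Step 5: x=[7.8062 10.2944 15.0196 20.5855] v=[1.7479 1.1153 -1.2422 -2.7364]
Step 6: x=[7.6152 10.8529 14.9192 19.7599] v=[-0.7639 2.2338 -0.4015 -3.3023]

Answer: 7.6152 10.8529 14.9192 19.7599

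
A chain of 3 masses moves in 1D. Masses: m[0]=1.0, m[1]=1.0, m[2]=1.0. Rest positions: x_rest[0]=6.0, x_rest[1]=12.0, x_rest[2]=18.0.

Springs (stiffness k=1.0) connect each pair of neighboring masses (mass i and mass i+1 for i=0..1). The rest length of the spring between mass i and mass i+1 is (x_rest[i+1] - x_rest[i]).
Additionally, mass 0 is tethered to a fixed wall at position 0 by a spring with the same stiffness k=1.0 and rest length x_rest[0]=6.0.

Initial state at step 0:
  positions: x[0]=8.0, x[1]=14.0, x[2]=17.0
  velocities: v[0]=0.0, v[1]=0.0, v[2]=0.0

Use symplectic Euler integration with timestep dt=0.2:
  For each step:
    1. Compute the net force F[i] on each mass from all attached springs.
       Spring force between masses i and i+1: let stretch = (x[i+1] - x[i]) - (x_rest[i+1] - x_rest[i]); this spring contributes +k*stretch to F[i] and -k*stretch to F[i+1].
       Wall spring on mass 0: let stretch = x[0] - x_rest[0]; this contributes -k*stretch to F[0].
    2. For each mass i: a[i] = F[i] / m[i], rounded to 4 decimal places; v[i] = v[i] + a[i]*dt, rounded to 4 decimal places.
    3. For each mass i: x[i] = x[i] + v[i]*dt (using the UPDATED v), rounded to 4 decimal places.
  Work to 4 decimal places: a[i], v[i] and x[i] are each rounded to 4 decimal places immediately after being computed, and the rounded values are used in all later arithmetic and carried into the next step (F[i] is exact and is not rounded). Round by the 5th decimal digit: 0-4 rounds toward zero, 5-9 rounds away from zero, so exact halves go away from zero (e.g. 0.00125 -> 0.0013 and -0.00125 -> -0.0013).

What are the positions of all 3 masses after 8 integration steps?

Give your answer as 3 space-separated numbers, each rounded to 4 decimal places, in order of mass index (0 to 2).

Answer: 5.5703 11.5362 19.6502

Derivation:
Step 0: x=[8.0000 14.0000 17.0000] v=[0.0000 0.0000 0.0000]
Step 1: x=[7.9200 13.8800 17.1200] v=[-0.4000 -0.6000 0.6000]
Step 2: x=[7.7616 13.6512 17.3504] v=[-0.7920 -1.1440 1.1520]
Step 3: x=[7.5283 13.3348 17.6728] v=[-1.1664 -1.5821 1.6122]
Step 4: x=[7.2261 12.9596 18.0617] v=[-1.5108 -1.8758 1.9446]
Step 5: x=[6.8642 12.5592 18.4865] v=[-1.8093 -2.0021 2.1242]
Step 6: x=[6.4556 12.1681 18.9142] v=[-2.0431 -1.9556 2.1387]
Step 7: x=[6.0173 11.8183 19.3121] v=[-2.1917 -1.7489 1.9895]
Step 8: x=[5.5703 11.5362 19.6502] v=[-2.2350 -1.4103 1.6907]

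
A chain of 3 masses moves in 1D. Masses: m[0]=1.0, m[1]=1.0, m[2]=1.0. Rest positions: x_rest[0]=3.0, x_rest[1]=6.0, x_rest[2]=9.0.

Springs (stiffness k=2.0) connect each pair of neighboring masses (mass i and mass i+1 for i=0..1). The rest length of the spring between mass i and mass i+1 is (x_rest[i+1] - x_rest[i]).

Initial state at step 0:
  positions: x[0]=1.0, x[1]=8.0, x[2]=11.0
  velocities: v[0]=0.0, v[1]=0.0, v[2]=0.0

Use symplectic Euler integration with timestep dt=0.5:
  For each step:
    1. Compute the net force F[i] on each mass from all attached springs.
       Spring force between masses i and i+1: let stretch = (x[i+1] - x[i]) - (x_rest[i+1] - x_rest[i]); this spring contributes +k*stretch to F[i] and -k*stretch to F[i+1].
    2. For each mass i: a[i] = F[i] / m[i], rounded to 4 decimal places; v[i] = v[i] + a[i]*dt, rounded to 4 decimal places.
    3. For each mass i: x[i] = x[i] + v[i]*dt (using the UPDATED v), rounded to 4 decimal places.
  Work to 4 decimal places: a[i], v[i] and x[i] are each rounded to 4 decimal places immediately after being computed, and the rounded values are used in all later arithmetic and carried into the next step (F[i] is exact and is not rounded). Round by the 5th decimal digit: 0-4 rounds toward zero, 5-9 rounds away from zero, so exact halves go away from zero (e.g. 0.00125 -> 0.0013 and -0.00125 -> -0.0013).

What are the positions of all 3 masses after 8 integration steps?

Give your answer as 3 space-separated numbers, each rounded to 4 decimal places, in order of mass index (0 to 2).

Answer: 1.3751 7.0157 11.6094

Derivation:
Step 0: x=[1.0000 8.0000 11.0000] v=[0.0000 0.0000 0.0000]
Step 1: x=[3.0000 6.0000 11.0000] v=[4.0000 -4.0000 0.0000]
Step 2: x=[5.0000 5.0000 10.0000] v=[4.0000 -2.0000 -2.0000]
Step 3: x=[5.5000 6.5000 8.0000] v=[1.0000 3.0000 -4.0000]
Step 4: x=[5.0000 8.2500 6.7500] v=[-1.0000 3.5000 -2.5000]
Step 5: x=[4.6250 7.6250 7.7500] v=[-0.7500 -1.2500 2.0000]
Step 6: x=[4.2500 5.5625 10.1875] v=[-0.7500 -4.1250 4.8750]
Step 7: x=[3.0313 5.1563 11.8125] v=[-2.4375 -0.8125 3.2500]
Step 8: x=[1.3751 7.0157 11.6094] v=[-3.3125 3.7187 -0.4062]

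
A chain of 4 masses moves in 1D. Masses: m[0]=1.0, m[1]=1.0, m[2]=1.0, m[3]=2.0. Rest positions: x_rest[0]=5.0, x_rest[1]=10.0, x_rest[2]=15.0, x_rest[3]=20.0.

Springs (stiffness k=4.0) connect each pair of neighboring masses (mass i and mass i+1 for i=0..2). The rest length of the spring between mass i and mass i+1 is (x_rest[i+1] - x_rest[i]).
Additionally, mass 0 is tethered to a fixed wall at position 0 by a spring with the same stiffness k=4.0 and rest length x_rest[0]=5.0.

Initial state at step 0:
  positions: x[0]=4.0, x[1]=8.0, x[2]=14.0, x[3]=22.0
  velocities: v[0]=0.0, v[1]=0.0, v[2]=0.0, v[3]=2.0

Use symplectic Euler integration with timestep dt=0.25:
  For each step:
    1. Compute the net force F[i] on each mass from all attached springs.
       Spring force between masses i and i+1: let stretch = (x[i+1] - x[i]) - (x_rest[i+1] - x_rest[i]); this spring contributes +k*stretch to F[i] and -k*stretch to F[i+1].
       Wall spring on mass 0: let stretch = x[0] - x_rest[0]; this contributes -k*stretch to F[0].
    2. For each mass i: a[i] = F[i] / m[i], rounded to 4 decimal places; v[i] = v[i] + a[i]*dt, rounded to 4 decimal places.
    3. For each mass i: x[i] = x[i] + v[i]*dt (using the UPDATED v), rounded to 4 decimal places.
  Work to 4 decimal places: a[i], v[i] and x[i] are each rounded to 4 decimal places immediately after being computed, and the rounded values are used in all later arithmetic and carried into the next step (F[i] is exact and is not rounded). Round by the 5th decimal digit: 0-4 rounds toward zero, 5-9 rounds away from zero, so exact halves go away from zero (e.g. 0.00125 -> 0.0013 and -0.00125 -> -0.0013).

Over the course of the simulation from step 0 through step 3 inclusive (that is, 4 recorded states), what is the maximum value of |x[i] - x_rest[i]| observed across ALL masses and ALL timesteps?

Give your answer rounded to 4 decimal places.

Step 0: x=[4.0000 8.0000 14.0000 22.0000] v=[0.0000 0.0000 0.0000 2.0000]
Step 1: x=[4.0000 8.5000 14.5000 22.1250] v=[0.0000 2.0000 2.0000 0.5000]
Step 2: x=[4.1250 9.3750 15.4063 21.9219] v=[0.5000 3.5000 3.6250 -0.8125]
Step 3: x=[4.5313 10.4453 16.4336 21.5293] v=[1.6250 4.2813 4.1093 -1.5703]
Max displacement = 2.1250

Answer: 2.1250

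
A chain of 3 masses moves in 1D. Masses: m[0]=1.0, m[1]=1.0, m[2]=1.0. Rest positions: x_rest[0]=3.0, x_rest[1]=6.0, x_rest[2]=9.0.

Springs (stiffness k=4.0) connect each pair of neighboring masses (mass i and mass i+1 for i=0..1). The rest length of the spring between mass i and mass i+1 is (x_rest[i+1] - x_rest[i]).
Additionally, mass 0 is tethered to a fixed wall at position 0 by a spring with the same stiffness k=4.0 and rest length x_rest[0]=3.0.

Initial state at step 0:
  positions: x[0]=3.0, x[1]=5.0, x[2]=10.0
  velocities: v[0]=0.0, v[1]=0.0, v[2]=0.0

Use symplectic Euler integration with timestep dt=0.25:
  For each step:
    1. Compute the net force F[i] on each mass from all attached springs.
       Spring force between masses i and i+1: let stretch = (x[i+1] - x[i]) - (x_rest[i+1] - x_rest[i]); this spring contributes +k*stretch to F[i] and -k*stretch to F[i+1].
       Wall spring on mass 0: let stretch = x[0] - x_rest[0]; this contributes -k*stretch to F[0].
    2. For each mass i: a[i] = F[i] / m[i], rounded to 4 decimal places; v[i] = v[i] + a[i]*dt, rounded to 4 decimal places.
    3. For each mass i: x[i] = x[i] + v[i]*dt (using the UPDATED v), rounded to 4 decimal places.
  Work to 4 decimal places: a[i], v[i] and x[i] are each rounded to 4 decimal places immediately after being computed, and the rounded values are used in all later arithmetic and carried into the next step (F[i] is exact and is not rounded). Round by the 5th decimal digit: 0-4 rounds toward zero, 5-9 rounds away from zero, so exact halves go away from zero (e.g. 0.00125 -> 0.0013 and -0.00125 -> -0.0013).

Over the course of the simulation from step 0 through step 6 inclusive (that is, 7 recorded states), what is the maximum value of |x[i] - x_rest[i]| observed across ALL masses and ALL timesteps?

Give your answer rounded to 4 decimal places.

Answer: 1.1250

Derivation:
Step 0: x=[3.0000 5.0000 10.0000] v=[0.0000 0.0000 0.0000]
Step 1: x=[2.7500 5.7500 9.5000] v=[-1.0000 3.0000 -2.0000]
Step 2: x=[2.5625 6.6875 8.8125] v=[-0.7500 3.7500 -2.7500]
Step 3: x=[2.7656 7.1250 8.3438] v=[0.8125 1.7500 -1.8750]
Step 4: x=[3.3672 6.7774 8.3204] v=[2.4063 -1.3906 -0.0938]
Step 5: x=[3.9795 5.9630 8.6612] v=[2.4493 -3.2578 1.3632]
Step 6: x=[4.0928 5.3272 9.0775] v=[0.4533 -2.5431 1.6650]
Max displacement = 1.1250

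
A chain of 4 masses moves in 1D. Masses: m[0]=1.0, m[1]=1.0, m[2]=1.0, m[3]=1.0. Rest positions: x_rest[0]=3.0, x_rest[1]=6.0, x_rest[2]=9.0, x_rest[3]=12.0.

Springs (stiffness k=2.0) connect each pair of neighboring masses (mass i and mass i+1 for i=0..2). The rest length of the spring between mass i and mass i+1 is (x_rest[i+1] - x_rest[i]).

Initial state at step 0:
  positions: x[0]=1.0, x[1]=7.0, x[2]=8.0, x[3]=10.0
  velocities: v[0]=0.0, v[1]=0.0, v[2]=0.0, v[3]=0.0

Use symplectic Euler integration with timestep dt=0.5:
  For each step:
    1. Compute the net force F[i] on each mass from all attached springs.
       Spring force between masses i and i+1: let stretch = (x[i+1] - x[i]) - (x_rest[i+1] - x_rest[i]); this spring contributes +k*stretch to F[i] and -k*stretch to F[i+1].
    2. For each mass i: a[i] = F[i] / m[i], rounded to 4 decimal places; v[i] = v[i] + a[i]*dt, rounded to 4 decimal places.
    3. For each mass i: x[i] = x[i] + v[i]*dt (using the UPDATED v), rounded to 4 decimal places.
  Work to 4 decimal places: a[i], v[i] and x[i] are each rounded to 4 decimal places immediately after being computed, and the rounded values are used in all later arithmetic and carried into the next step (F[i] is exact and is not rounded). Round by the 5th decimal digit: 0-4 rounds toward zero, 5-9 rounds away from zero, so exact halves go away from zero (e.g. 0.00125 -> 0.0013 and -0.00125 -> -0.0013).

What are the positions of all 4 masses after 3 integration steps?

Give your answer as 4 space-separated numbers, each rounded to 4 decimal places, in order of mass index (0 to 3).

Answer: 2.7500 4.2500 6.7500 12.2500

Derivation:
Step 0: x=[1.0000 7.0000 8.0000 10.0000] v=[0.0000 0.0000 0.0000 0.0000]
Step 1: x=[2.5000 4.5000 8.5000 10.5000] v=[3.0000 -5.0000 1.0000 1.0000]
Step 2: x=[3.5000 3.0000 8.0000 11.5000] v=[2.0000 -3.0000 -1.0000 2.0000]
Step 3: x=[2.7500 4.2500 6.7500 12.2500] v=[-1.5000 2.5000 -2.5000 1.5000]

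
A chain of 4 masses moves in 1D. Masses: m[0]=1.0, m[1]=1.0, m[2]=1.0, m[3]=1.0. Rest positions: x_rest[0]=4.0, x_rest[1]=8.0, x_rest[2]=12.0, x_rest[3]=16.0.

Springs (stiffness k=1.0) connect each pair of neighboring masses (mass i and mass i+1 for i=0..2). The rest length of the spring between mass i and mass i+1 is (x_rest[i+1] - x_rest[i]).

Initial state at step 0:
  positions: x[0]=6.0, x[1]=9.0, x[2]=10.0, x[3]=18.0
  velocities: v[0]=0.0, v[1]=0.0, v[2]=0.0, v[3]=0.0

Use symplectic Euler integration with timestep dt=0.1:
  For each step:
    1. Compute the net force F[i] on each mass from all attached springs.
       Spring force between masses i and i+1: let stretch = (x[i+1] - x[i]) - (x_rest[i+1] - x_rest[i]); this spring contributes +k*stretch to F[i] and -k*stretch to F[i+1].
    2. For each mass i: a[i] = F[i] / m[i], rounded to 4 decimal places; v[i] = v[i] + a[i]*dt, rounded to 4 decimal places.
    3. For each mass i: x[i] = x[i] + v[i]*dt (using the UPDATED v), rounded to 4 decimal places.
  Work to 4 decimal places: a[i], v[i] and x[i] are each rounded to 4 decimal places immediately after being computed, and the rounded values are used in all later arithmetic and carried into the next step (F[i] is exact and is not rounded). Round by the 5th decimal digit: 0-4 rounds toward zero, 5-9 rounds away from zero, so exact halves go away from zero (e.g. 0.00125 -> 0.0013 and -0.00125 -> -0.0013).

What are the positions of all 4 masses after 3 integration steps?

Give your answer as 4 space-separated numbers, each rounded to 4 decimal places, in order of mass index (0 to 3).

Step 0: x=[6.0000 9.0000 10.0000 18.0000] v=[0.0000 0.0000 0.0000 0.0000]
Step 1: x=[5.9900 8.9800 10.0700 17.9600] v=[-0.1000 -0.2000 0.7000 -0.4000]
Step 2: x=[5.9699 8.9410 10.2080 17.8811] v=[-0.2010 -0.3900 1.3800 -0.7890]
Step 3: x=[5.9395 8.8850 10.4101 17.7655] v=[-0.3039 -0.5604 2.0206 -1.1563]

Answer: 5.9395 8.8850 10.4101 17.7655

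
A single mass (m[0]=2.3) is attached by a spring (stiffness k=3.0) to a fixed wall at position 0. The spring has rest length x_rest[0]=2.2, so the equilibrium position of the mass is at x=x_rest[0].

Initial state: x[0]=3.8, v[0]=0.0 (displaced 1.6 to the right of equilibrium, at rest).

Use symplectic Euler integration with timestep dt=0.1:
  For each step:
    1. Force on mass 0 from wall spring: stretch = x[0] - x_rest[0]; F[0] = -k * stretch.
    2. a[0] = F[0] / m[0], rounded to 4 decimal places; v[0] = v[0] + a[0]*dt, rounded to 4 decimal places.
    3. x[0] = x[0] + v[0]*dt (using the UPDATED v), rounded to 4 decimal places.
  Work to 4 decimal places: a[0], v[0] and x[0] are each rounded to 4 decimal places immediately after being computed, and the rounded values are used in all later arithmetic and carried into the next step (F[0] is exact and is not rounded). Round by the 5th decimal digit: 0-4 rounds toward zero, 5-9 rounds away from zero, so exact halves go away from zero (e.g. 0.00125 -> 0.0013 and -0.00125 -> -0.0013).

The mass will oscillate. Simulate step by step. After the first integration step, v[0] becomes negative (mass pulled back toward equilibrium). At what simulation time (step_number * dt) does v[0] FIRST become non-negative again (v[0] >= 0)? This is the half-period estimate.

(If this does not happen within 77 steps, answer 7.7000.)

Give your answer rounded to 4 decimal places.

Answer: 2.8000

Derivation:
Step 0: x=[3.8000] v=[0.0000]
Step 1: x=[3.7791] v=[-0.2087]
Step 2: x=[3.7376] v=[-0.4147]
Step 3: x=[3.6761] v=[-0.6153]
Step 4: x=[3.5953] v=[-0.8078]
Step 5: x=[3.4963] v=[-0.9898]
Step 6: x=[3.3804] v=[-1.1589]
Step 7: x=[3.2491] v=[-1.3129]
Step 8: x=[3.1041] v=[-1.4497]
Step 9: x=[2.9473] v=[-1.5676]
Step 10: x=[2.7808] v=[-1.6651]
Step 11: x=[2.6067] v=[-1.7409]
Step 12: x=[2.4273] v=[-1.7940]
Step 13: x=[2.2449] v=[-1.8237]
Step 14: x=[2.0619] v=[-1.8296]
Step 15: x=[1.8807] v=[-1.8116]
Step 16: x=[1.7037] v=[-1.7700]
Step 17: x=[1.5332] v=[-1.7053]
Step 18: x=[1.3714] v=[-1.6183]
Step 19: x=[1.2204] v=[-1.5102]
Step 20: x=[1.0822] v=[-1.3824]
Step 21: x=[0.9585] v=[-1.2366]
Step 22: x=[0.8510] v=[-1.0747]
Step 23: x=[0.7611] v=[-0.8987]
Step 24: x=[0.6900] v=[-0.7110]
Step 25: x=[0.6386] v=[-0.5140]
Step 26: x=[0.6076] v=[-0.3103]
Step 27: x=[0.5973] v=[-0.1026]
Step 28: x=[0.6080] v=[0.1065]
First v>=0 after going negative at step 28, time=2.8000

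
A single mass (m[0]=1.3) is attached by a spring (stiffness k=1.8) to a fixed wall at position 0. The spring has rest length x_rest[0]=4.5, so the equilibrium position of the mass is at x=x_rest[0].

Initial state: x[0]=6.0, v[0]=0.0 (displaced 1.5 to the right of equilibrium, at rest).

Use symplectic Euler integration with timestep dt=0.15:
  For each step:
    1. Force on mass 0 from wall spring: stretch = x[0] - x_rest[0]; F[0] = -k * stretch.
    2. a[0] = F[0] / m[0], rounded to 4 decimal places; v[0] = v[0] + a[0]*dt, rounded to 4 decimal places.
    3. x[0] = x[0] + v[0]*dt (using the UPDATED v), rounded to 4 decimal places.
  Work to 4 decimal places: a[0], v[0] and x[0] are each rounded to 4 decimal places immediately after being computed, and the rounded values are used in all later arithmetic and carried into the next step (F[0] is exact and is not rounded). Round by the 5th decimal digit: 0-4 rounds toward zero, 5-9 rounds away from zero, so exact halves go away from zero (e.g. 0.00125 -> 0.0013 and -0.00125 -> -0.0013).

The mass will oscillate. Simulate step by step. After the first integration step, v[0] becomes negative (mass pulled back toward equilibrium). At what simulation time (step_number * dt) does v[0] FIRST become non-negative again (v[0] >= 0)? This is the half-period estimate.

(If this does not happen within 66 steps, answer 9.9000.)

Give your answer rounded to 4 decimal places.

Step 0: x=[6.0000] v=[0.0000]
Step 1: x=[5.9533] v=[-0.3115]
Step 2: x=[5.8613] v=[-0.6133]
Step 3: x=[5.7269] v=[-0.8960]
Step 4: x=[5.5543] v=[-1.1508]
Step 5: x=[5.3488] v=[-1.3698]
Step 6: x=[5.1169] v=[-1.5461]
Step 7: x=[4.8658] v=[-1.6742]
Step 8: x=[4.6033] v=[-1.7502]
Step 9: x=[4.3375] v=[-1.7717]
Step 10: x=[4.0768] v=[-1.7380]
Step 11: x=[3.8293] v=[-1.6501]
Step 12: x=[3.6027] v=[-1.5108]
Step 13: x=[3.4040] v=[-1.3244]
Step 14: x=[3.2395] v=[-1.0968]
Step 15: x=[3.1143] v=[-0.8350]
Step 16: x=[3.0322] v=[-0.5472]
Step 17: x=[2.9958] v=[-0.2424]
Step 18: x=[3.0063] v=[0.0700]
First v>=0 after going negative at step 18, time=2.7000

Answer: 2.7000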